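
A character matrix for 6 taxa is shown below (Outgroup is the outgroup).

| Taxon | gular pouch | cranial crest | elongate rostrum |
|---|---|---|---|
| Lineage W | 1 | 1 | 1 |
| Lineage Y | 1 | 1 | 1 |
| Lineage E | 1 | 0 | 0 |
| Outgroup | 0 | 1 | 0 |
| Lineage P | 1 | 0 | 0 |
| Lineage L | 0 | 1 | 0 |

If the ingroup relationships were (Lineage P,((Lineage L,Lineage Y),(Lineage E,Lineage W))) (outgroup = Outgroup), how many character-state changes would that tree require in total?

6

Map each character onto (Lineage P,((Lineage L,Lineage Y),(Lineage E,Lineage W))) (rooted by Outgroup) and count the minimum state changes it requires (Fitch parsimony):
gular pouch: 2; cranial crest: 2; elongate rostrum: 2.
Total tree length = 6.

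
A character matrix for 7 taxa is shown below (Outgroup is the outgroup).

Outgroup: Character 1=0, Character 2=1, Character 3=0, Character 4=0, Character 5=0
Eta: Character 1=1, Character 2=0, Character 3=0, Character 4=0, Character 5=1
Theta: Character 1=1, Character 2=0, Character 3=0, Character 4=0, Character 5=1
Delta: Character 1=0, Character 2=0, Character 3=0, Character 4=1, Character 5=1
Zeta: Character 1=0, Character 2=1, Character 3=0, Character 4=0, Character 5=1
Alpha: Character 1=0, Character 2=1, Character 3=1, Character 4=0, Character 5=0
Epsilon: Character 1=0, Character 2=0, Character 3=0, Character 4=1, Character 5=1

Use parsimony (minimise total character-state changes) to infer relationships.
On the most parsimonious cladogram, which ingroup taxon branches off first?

Character polarity is set by the outgroup: the derived state is whichever differs from the outgroup's state, so for Character 2 the derived state is '0', and for the remaining characters it is '1'.
Character 1: derived state '1' in Eta and Theta only — synapomorphy for {Eta, Theta}.
Character 2 (derived state '0') is shared by Delta, Epsilon, Eta, and Theta — a synapomorphy uniting that clade.
Character 3: derived state '1' in Alpha only — an autapomorphy, so it tells us nothing about relationships among taxa.
Character 4 (derived state '1') is shared by Delta and Epsilon — a synapomorphy uniting that clade.
Character 5 (derived state '1') is shared by Delta, Epsilon, Eta, Theta, and Zeta — a synapomorphy uniting that clade.
Most parsimonious ingroup topology: ((((Eta,Theta),(Delta,Epsilon)),Zeta),Alpha).
Alpha is sister to the clade containing all other ingroup taxa, so it is the earliest-diverging (most basal) ingroup lineage.

Alpha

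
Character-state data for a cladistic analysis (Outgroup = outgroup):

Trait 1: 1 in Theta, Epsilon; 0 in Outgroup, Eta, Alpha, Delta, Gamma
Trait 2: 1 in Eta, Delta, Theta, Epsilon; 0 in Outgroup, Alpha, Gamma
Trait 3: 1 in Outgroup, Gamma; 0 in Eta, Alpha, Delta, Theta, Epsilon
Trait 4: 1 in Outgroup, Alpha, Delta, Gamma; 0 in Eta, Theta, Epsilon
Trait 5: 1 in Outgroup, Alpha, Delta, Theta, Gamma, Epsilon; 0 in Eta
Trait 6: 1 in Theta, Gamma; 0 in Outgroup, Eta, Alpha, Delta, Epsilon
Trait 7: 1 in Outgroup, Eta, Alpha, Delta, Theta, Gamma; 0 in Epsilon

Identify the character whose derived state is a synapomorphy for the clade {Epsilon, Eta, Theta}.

Trait 4

Character polarity is set by the outgroup: the derived state is whichever differs from the outgroup's state, so for Trait 3, Trait 4, Trait 5, Trait 7 the derived state is '0', and for the remaining characters it is '1'.
Trait 1: derived state '1' in Epsilon and Theta only — synapomorphy for {Epsilon, Theta}.
Only Delta, Epsilon, Eta, and Theta show the derived state '1' for Trait 2, supporting them as a clade.
Trait 3 (derived state '0') is shared by Alpha, Delta, Epsilon, Eta, and Theta — a synapomorphy uniting that clade.
Only Epsilon, Eta, and Theta show the derived state '0' for Trait 4, supporting them as a clade.
Trait 5 (derived state '0') is unique to Eta (autapomorphy; uninformative for grouping).
Trait 6 groups Gamma and Theta, which is incompatible with the clades supported by the remaining characters; treating it as convergent (homoplasy) costs fewer steps than any alternative tree.
Trait 7: derived state '0' in Epsilon only — an autapomorphy, so it tells us nothing about relationships among taxa.
Most parsimonious ingroup topology: ((((Eta,(Theta,Epsilon)),Delta),Alpha),Gamma).
The clade {Epsilon, Eta, Theta} is supported by Trait 4: its derived state '0' occurs in exactly those taxa and in no other taxon (including the outgroup).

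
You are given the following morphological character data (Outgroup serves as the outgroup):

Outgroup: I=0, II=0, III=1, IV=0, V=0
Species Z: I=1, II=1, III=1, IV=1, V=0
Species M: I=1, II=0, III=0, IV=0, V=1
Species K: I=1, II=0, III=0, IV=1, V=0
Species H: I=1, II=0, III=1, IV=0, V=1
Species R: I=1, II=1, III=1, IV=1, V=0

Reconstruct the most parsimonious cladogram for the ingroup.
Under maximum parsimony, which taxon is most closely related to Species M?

Species H

Character polarity is set by the outgroup: the derived state is whichever differs from the outgroup's state, so for III the derived state is '0', and for the remaining characters it is '1'.
All ingroup taxa share the derived state '1' for I; it defines the ingroup but does not resolve relationships within it.
II: derived state '1' in Species R and Species Z only — synapomorphy for {Species R, Species Z}.
III (state '0') occurs in Species K and Species M but conflicts with the nesting implied by the other characters — most parsimoniously interpreted as homoplasy.
IV (derived state '1') is shared by Species K, Species R, and Species Z — a synapomorphy uniting that clade.
V (derived state '1') is shared by Species H and Species M — a synapomorphy uniting that clade.
Most parsimonious ingroup topology: (((Species Z,Species R),Species K),(Species M,Species H)).
Species M and Species H form a cherry on this tree, so they are sister taxa.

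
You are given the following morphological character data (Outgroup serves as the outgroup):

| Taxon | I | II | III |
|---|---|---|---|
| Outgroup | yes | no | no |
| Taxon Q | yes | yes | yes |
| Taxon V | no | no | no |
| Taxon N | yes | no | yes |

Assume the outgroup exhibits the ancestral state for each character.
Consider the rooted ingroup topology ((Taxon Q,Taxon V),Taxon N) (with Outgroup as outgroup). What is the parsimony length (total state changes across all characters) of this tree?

Map each character onto ((Taxon Q,Taxon V),Taxon N) (rooted by Outgroup) and count the minimum state changes it requires (Fitch parsimony):
I: 1; II: 1; III: 2.
Total tree length = 4.

4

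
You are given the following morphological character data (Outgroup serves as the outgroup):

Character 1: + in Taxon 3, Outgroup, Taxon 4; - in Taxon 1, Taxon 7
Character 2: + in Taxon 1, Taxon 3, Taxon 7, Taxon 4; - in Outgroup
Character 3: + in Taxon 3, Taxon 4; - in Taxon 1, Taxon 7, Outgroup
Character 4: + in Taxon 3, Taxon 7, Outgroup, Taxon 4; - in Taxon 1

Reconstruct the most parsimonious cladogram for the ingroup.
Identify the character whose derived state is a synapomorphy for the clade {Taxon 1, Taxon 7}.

Character 1

Character polarity is set by the outgroup: the derived state is whichever differs from the outgroup's state, so for Character 1, Character 4 the derived state is '-', and for the remaining characters it is '+'.
Character 1: derived state '-' in Taxon 1 and Taxon 7 only — synapomorphy for {Taxon 1, Taxon 7}.
Character 2 (derived state '+') is shared by all ingroup taxa — unites the whole ingroup.
Only Taxon 3 and Taxon 4 show the derived state '+' for Character 3, supporting them as a clade.
Character 4 (derived state '-') is unique to Taxon 1 (autapomorphy; uninformative for grouping).
Most parsimonious ingroup topology: ((Taxon 1,Taxon 7),(Taxon 3,Taxon 4)).
The clade {Taxon 1, Taxon 7} is supported by Character 1: its derived state '-' occurs in exactly those taxa and in no other taxon (including the outgroup).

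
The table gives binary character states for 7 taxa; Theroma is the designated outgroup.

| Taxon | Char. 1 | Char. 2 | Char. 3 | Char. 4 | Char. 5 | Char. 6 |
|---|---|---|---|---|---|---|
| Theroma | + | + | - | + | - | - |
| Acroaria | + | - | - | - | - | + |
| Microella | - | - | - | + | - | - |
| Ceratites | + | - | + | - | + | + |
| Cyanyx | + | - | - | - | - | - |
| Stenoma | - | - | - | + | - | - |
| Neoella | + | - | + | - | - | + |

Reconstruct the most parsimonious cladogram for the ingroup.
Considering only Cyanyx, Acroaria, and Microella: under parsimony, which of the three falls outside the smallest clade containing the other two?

Microella

Character polarity is set by the outgroup: the derived state is whichever differs from the outgroup's state, so for Char. 1, Char. 2, Char. 4 the derived state is '-', and for the remaining characters it is '+'.
Char. 1: derived state '-' in Microella and Stenoma only — synapomorphy for {Microella, Stenoma}.
All ingroup taxa share the derived state '-' for Char. 2; it defines the ingroup but does not resolve relationships within it.
Only Ceratites and Neoella show the derived state '+' for Char. 3, supporting them as a clade.
Char. 4: derived state '-' in Acroaria, Ceratites, Cyanyx, and Neoella only — synapomorphy for {Acroaria, Ceratites, Cyanyx, Neoella}.
Char. 5: derived state '+' in Ceratites only — an autapomorphy, so it tells us nothing about relationships among taxa.
Char. 6 (derived state '+') is shared by Acroaria, Ceratites, and Neoella — a synapomorphy uniting that clade.
Most parsimonious ingroup topology: (((Acroaria,(Ceratites,Neoella)),Cyanyx),(Microella,Stenoma)).
Acroaria and Cyanyx share a more recent common ancestor with each other than either does with Microella, so Microella is the least closely related of the three.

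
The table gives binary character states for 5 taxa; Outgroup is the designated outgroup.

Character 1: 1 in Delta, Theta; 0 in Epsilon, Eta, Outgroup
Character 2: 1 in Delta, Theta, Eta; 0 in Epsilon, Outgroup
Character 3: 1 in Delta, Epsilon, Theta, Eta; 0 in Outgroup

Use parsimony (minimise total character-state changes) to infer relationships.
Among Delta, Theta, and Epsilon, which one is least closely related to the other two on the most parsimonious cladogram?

The outgroup has state '0' for every character, so '1' is the derived state throughout.
Character 1 (derived state '1') is shared by Delta and Theta — a synapomorphy uniting that clade.
Character 2: derived state '1' in Delta, Eta, and Theta only — synapomorphy for {Delta, Eta, Theta}.
Character 3 (derived state '1') is shared by all ingroup taxa — unites the whole ingroup.
Most parsimonious ingroup topology: (Epsilon,((Delta,Theta),Eta)).
Theta and Delta share a more recent common ancestor with each other than either does with Epsilon, so Epsilon is the least closely related of the three.

Epsilon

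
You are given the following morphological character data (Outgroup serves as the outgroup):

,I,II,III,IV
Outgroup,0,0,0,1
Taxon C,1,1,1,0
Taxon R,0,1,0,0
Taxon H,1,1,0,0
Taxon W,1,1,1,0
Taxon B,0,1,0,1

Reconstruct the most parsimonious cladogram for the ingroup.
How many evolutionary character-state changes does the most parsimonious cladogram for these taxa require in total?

Character polarity is set by the outgroup: the derived state is whichever differs from the outgroup's state, so for IV the derived state is '0', and for the remaining characters it is '1'.
I (derived state '1') is shared by Taxon C, Taxon H, and Taxon W — a synapomorphy uniting that clade.
II (derived state '1') is shared by all ingroup taxa — unites the whole ingroup.
III (derived state '1') is shared by Taxon C and Taxon W — a synapomorphy uniting that clade.
Only Taxon C, Taxon H, Taxon R, and Taxon W show the derived state '0' for IV, supporting them as a clade.
Most parsimonious ingroup topology: ((((Taxon C,Taxon W),Taxon H),Taxon R),Taxon B).
Changes per character on this tree: I: 1; II: 1; III: 1; IV: 1.
Total = 4.

4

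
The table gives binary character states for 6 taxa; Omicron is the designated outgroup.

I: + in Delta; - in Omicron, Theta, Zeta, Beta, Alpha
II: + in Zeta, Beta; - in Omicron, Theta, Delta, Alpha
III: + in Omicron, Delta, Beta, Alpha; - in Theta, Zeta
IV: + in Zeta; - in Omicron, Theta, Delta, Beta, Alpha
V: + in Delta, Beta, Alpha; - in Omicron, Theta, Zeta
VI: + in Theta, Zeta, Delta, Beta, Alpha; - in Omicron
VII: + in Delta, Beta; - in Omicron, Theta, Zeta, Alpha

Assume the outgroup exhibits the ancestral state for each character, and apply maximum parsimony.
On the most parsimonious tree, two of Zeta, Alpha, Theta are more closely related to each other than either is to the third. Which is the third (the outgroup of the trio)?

Character polarity is set by the outgroup: the derived state is whichever differs from the outgroup's state, so for III the derived state is '-', and for the remaining characters it is '+'.
I: derived state '+' in Delta only — an autapomorphy, so it tells us nothing about relationships among taxa.
II (state '+') occurs in Beta and Zeta but conflicts with the nesting implied by the other characters — most parsimoniously interpreted as homoplasy.
III (derived state '-') is shared by Theta and Zeta — a synapomorphy uniting that clade.
IV: derived state '+' in Zeta only — an autapomorphy, so it tells us nothing about relationships among taxa.
V: derived state '+' in Alpha, Beta, and Delta only — synapomorphy for {Alpha, Beta, Delta}.
VI (derived state '+') is shared by all ingroup taxa — unites the whole ingroup.
VII (derived state '+') is shared by Beta and Delta — a synapomorphy uniting that clade.
Most parsimonious ingroup topology: ((Theta,Zeta),((Delta,Beta),Alpha)).
Theta and Zeta share a more recent common ancestor with each other than either does with Alpha, so Alpha is the least closely related of the three.

Alpha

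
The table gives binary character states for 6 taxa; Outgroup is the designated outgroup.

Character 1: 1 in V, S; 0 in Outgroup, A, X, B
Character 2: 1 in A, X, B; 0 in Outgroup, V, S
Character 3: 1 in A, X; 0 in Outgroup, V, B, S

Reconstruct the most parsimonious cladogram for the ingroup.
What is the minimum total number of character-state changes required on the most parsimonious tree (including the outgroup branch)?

3

The outgroup has state '0' for every character, so '1' is the derived state throughout.
Character 1 (derived state '1') is shared by S and V — a synapomorphy uniting that clade.
Only A, B, and X show the derived state '1' for Character 2, supporting them as a clade.
Character 3 (derived state '1') is shared by A and X — a synapomorphy uniting that clade.
Most parsimonious ingroup topology: (((A,X),B),(V,S)).
Changes per character on this tree: Character 1: 1; Character 2: 1; Character 3: 1.
Total = 3.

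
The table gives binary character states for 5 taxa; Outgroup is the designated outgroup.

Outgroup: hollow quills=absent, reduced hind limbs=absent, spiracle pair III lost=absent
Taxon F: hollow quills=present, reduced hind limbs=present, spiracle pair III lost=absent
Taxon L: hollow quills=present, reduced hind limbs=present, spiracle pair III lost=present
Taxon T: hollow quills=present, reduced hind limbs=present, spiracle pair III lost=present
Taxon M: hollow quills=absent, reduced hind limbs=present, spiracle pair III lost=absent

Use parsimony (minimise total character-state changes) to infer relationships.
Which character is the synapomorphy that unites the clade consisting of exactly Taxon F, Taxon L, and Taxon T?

hollow quills

The outgroup has state 'absent' for every character, so 'present' is the derived state throughout.
Only Taxon F, Taxon L, and Taxon T show the derived state 'present' for hollow quills, supporting them as a clade.
reduced hind limbs (derived state 'present') is shared by all ingroup taxa — unites the whole ingroup.
Only Taxon L and Taxon T show the derived state 'present' for spiracle pair III lost, supporting them as a clade.
Most parsimonious ingroup topology: ((Taxon F,(Taxon L,Taxon T)),Taxon M).
The clade {Taxon F, Taxon L, Taxon T} is supported by hollow quills: its derived state 'present' occurs in exactly those taxa and in no other taxon (including the outgroup).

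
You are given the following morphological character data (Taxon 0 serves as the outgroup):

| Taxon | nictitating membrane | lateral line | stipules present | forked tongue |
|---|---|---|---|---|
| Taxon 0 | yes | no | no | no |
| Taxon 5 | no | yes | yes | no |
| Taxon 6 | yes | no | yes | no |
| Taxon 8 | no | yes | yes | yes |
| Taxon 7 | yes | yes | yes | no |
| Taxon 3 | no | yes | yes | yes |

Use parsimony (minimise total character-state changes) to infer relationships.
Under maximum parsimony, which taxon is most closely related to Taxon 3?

Taxon 8

Character polarity is set by the outgroup: the derived state is whichever differs from the outgroup's state, so for nictitating membrane the derived state is 'no', and for the remaining characters it is 'yes'.
nictitating membrane: derived state 'no' in Taxon 3, Taxon 5, and Taxon 8 only — synapomorphy for {Taxon 3, Taxon 5, Taxon 8}.
lateral line (derived state 'yes') is shared by Taxon 3, Taxon 5, Taxon 7, and Taxon 8 — a synapomorphy uniting that clade.
stipules present (derived state 'yes') is shared by all ingroup taxa — unites the whole ingroup.
Only Taxon 3 and Taxon 8 show the derived state 'yes' for forked tongue, supporting them as a clade.
Most parsimonious ingroup topology: (((Taxon 5,(Taxon 8,Taxon 3)),Taxon 7),Taxon 6).
Taxon 3 and Taxon 8 form a cherry on this tree, so they are sister taxa.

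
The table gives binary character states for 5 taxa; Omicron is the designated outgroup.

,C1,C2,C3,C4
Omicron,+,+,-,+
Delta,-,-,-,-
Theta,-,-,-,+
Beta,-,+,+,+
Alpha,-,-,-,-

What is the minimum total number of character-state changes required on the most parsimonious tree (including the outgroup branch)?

Character polarity is set by the outgroup: the derived state is whichever differs from the outgroup's state, so for C1, C2, C4 the derived state is '-', and for the remaining characters it is '+'.
All ingroup taxa share the derived state '-' for C1; it defines the ingroup but does not resolve relationships within it.
C2: derived state '-' in Alpha, Delta, and Theta only — synapomorphy for {Alpha, Delta, Theta}.
C3: derived state '+' in Beta only — an autapomorphy, so it tells us nothing about relationships among taxa.
C4: derived state '-' in Alpha and Delta only — synapomorphy for {Alpha, Delta}.
Most parsimonious ingroup topology: (((Delta,Alpha),Theta),Beta).
Changes per character on this tree: C1: 1; C2: 1; C3: 1; C4: 1.
Total = 4.

4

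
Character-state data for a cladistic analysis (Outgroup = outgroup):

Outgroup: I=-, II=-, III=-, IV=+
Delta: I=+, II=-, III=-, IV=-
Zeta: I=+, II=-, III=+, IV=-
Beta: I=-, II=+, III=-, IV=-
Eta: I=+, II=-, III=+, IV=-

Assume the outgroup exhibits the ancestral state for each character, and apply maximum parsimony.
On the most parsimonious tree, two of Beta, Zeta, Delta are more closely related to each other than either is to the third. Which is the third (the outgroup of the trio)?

Beta

Character polarity is set by the outgroup: the derived state is whichever differs from the outgroup's state, so for IV the derived state is '-', and for the remaining characters it is '+'.
I: derived state '+' in Delta, Eta, and Zeta only — synapomorphy for {Delta, Eta, Zeta}.
II: derived state '+' in Beta only — an autapomorphy, so it tells us nothing about relationships among taxa.
III (derived state '+') is shared by Eta and Zeta — a synapomorphy uniting that clade.
IV (derived state '-') is shared by all ingroup taxa — unites the whole ingroup.
Most parsimonious ingroup topology: ((Delta,(Zeta,Eta)),Beta).
Zeta and Delta share a more recent common ancestor with each other than either does with Beta, so Beta is the least closely related of the three.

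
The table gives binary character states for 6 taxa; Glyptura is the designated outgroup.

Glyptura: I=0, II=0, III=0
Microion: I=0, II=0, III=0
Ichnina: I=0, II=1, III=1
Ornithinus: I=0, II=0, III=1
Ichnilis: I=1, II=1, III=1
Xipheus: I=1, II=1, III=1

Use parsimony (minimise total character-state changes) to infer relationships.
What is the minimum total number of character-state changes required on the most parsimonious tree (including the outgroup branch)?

The outgroup has state '0' for every character, so '1' is the derived state throughout.
I: derived state '1' in Ichnilis and Xipheus only — synapomorphy for {Ichnilis, Xipheus}.
Only Ichnilis, Ichnina, and Xipheus show the derived state '1' for II, supporting them as a clade.
Only Ichnilis, Ichnina, Ornithinus, and Xipheus show the derived state '1' for III, supporting them as a clade.
Most parsimonious ingroup topology: (Microion,((Ichnina,(Ichnilis,Xipheus)),Ornithinus)).
Changes per character on this tree: I: 1; II: 1; III: 1.
Total = 3.

3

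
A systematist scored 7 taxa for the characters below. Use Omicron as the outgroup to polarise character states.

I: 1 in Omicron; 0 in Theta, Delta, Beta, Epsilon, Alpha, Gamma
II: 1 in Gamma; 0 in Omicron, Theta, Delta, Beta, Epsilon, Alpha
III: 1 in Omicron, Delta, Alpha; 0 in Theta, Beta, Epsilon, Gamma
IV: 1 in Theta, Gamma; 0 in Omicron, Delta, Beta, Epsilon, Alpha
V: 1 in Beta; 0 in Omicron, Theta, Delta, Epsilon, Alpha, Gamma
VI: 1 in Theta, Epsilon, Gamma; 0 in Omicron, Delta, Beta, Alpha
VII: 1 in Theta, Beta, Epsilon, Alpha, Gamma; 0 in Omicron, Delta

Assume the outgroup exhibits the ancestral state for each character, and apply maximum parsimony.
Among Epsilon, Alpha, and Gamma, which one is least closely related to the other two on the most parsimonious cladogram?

Character polarity is set by the outgroup: the derived state is whichever differs from the outgroup's state, so for I, III the derived state is '0', and for the remaining characters it is '1'.
I (derived state '0') is shared by all ingroup taxa — unites the whole ingroup.
II (derived state '1') is unique to Gamma (autapomorphy; uninformative for grouping).
Only Beta, Epsilon, Gamma, and Theta show the derived state '0' for III, supporting them as a clade.
IV: derived state '1' in Gamma and Theta only — synapomorphy for {Gamma, Theta}.
V (derived state '1') is unique to Beta (autapomorphy; uninformative for grouping).
VI: derived state '1' in Epsilon, Gamma, and Theta only — synapomorphy for {Epsilon, Gamma, Theta}.
VII (derived state '1') is shared by Alpha, Beta, Epsilon, Gamma, and Theta — a synapomorphy uniting that clade.
Most parsimonious ingroup topology: (((((Theta,Gamma),Epsilon),Beta),Alpha),Delta).
Gamma and Epsilon share a more recent common ancestor with each other than either does with Alpha, so Alpha is the least closely related of the three.

Alpha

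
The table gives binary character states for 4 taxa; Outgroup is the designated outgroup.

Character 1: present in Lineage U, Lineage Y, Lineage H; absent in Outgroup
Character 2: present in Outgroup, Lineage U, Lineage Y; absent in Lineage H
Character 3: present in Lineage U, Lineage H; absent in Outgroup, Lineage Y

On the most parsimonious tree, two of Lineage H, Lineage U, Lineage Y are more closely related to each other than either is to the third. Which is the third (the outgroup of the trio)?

Character polarity is set by the outgroup: the derived state is whichever differs from the outgroup's state, so for Character 2 the derived state is 'absent', and for the remaining characters it is 'present'.
Character 1 (derived state 'present') is shared by all ingroup taxa — unites the whole ingroup.
Character 2: derived state 'absent' in Lineage H only — an autapomorphy, so it tells us nothing about relationships among taxa.
Character 3 (derived state 'present') is shared by Lineage H and Lineage U — a synapomorphy uniting that clade.
Most parsimonious ingroup topology: ((Lineage U,Lineage H),Lineage Y).
Lineage H and Lineage U share a more recent common ancestor with each other than either does with Lineage Y, so Lineage Y is the least closely related of the three.

Lineage Y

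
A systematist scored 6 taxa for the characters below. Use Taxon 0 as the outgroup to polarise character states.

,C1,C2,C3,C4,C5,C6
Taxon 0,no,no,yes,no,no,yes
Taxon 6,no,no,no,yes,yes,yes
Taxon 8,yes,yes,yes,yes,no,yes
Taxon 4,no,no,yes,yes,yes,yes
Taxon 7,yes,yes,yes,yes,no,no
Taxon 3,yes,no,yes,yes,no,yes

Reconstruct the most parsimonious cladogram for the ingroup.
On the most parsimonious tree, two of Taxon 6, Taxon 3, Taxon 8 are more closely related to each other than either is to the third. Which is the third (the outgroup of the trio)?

Character polarity is set by the outgroup: the derived state is whichever differs from the outgroup's state, so for C3, C6 the derived state is 'no', and for the remaining characters it is 'yes'.
C1 (derived state 'yes') is shared by Taxon 3, Taxon 7, and Taxon 8 — a synapomorphy uniting that clade.
Only Taxon 7 and Taxon 8 show the derived state 'yes' for C2, supporting them as a clade.
C3 (derived state 'no') is unique to Taxon 6 (autapomorphy; uninformative for grouping).
C4 (derived state 'yes') is shared by all ingroup taxa — unites the whole ingroup.
C5: derived state 'yes' in Taxon 4 and Taxon 6 only — synapomorphy for {Taxon 4, Taxon 6}.
C6 (derived state 'no') is unique to Taxon 7 (autapomorphy; uninformative for grouping).
Most parsimonious ingroup topology: ((Taxon 6,Taxon 4),((Taxon 8,Taxon 7),Taxon 3)).
Taxon 8 and Taxon 3 share a more recent common ancestor with each other than either does with Taxon 6, so Taxon 6 is the least closely related of the three.

Taxon 6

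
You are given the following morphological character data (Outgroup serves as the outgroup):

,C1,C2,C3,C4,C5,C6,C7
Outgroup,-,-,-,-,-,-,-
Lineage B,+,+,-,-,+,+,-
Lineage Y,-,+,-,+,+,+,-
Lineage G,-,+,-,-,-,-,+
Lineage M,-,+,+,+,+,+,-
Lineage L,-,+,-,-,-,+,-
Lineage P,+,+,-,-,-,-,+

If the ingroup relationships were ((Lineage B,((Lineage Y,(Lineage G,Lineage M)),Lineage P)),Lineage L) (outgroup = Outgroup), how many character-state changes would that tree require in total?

14

Map each character onto ((Lineage B,((Lineage Y,(Lineage G,Lineage M)),Lineage P)),Lineage L) (rooted by Outgroup) and count the minimum state changes it requires (Fitch parsimony):
C1: 2; C2: 1; C3: 1; C4: 2; C5: 3; C6: 3; C7: 2.
Total tree length = 14.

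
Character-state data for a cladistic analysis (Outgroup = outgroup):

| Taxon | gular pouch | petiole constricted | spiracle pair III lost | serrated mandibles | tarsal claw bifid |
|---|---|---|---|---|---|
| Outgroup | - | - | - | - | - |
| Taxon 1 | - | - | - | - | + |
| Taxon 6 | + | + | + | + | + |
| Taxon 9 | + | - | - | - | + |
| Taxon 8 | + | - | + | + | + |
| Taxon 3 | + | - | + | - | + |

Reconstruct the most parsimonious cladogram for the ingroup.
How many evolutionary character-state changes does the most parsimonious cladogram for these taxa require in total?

5

The outgroup has state '-' for every character, so '+' is the derived state throughout.
gular pouch (derived state '+') is shared by Taxon 3, Taxon 6, Taxon 8, and Taxon 9 — a synapomorphy uniting that clade.
petiole constricted: derived state '+' in Taxon 6 only — an autapomorphy, so it tells us nothing about relationships among taxa.
spiracle pair III lost: derived state '+' in Taxon 3, Taxon 6, and Taxon 8 only — synapomorphy for {Taxon 3, Taxon 6, Taxon 8}.
serrated mandibles (derived state '+') is shared by Taxon 6 and Taxon 8 — a synapomorphy uniting that clade.
All ingroup taxa share the derived state '+' for tarsal claw bifid; it defines the ingroup but does not resolve relationships within it.
Most parsimonious ingroup topology: (Taxon 1,(((Taxon 6,Taxon 8),Taxon 3),Taxon 9)).
Changes per character on this tree: gular pouch: 1; petiole constricted: 1; spiracle pair III lost: 1; serrated mandibles: 1; tarsal claw bifid: 1.
Total = 5.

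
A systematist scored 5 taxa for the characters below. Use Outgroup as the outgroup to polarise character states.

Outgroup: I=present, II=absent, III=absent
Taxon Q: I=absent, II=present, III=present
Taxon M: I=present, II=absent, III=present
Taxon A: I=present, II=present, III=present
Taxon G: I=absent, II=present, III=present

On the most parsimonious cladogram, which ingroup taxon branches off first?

Character polarity is set by the outgroup: the derived state is whichever differs from the outgroup's state, so for I the derived state is 'absent', and for the remaining characters it is 'present'.
I: derived state 'absent' in Taxon G and Taxon Q only — synapomorphy for {Taxon G, Taxon Q}.
Only Taxon A, Taxon G, and Taxon Q show the derived state 'present' for II, supporting them as a clade.
All ingroup taxa share the derived state 'present' for III; it defines the ingroup but does not resolve relationships within it.
Most parsimonious ingroup topology: (((Taxon Q,Taxon G),Taxon A),Taxon M).
Taxon M is sister to the clade containing all other ingroup taxa, so it is the earliest-diverging (most basal) ingroup lineage.

Taxon M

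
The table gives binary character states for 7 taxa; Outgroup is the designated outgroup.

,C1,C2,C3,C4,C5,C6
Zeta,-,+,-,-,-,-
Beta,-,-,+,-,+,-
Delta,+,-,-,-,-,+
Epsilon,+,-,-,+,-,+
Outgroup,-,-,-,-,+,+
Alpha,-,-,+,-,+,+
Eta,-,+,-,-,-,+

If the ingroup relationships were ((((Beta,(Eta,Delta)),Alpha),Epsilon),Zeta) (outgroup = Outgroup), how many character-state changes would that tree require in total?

Map each character onto ((((Beta,(Eta,Delta)),Alpha),Epsilon),Zeta) (rooted by Outgroup) and count the minimum state changes it requires (Fitch parsimony):
C1: 2; C2: 2; C3: 2; C4: 1; C5: 3; C6: 2.
Total tree length = 12.

12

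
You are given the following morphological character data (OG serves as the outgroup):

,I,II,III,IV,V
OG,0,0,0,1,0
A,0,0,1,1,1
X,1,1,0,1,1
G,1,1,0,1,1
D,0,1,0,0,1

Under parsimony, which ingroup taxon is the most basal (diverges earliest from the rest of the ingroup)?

A

Character polarity is set by the outgroup: the derived state is whichever differs from the outgroup's state, so for IV the derived state is '0', and for the remaining characters it is '1'.
I: derived state '1' in G and X only — synapomorphy for {G, X}.
II: derived state '1' in D, G, and X only — synapomorphy for {D, G, X}.
III (derived state '1') is unique to A (autapomorphy; uninformative for grouping).
IV: derived state '0' in D only — an autapomorphy, so it tells us nothing about relationships among taxa.
All ingroup taxa share the derived state '1' for V; it defines the ingroup but does not resolve relationships within it.
Most parsimonious ingroup topology: (A,((X,G),D)).
A is sister to the clade containing all other ingroup taxa, so it is the earliest-diverging (most basal) ingroup lineage.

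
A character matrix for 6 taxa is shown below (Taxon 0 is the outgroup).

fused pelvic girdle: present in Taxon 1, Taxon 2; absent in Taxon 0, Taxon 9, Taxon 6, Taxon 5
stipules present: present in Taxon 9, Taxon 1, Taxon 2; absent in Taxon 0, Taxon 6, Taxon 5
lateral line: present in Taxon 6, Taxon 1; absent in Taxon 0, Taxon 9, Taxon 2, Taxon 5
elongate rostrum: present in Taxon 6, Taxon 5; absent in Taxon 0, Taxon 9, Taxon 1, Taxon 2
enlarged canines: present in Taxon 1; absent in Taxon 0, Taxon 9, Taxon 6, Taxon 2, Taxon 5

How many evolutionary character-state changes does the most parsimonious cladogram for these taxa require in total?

6

The outgroup has state 'absent' for every character, so 'present' is the derived state throughout.
fused pelvic girdle (derived state 'present') is shared by Taxon 1 and Taxon 2 — a synapomorphy uniting that clade.
stipules present (derived state 'present') is shared by Taxon 1, Taxon 2, and Taxon 9 — a synapomorphy uniting that clade.
lateral line groups Taxon 1 and Taxon 6, which is incompatible with the clades supported by the remaining characters; treating it as convergent (homoplasy) costs fewer steps than any alternative tree.
elongate rostrum (derived state 'present') is shared by Taxon 5 and Taxon 6 — a synapomorphy uniting that clade.
enlarged canines (derived state 'present') is unique to Taxon 1 (autapomorphy; uninformative for grouping).
Most parsimonious ingroup topology: ((Taxon 9,(Taxon 1,Taxon 2)),(Taxon 6,Taxon 5)).
Changes per character on this tree: fused pelvic girdle: 1; stipules present: 1; lateral line: 2; elongate rostrum: 1; enlarged canines: 1.
Total = 6.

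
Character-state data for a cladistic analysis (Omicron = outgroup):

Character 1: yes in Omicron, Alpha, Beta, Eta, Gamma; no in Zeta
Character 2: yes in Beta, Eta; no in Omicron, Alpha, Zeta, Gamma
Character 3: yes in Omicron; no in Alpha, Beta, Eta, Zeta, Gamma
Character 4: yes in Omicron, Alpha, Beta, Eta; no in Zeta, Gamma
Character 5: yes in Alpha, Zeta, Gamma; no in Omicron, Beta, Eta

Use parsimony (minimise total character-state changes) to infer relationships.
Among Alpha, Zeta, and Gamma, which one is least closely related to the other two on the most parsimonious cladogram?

Character polarity is set by the outgroup: the derived state is whichever differs from the outgroup's state, so for Character 1, Character 3, Character 4 the derived state is 'no', and for the remaining characters it is 'yes'.
Character 1: derived state 'no' in Zeta only — an autapomorphy, so it tells us nothing about relationships among taxa.
Character 2: derived state 'yes' in Beta and Eta only — synapomorphy for {Beta, Eta}.
Character 3 (derived state 'no') is shared by all ingroup taxa — unites the whole ingroup.
Character 4 (derived state 'no') is shared by Gamma and Zeta — a synapomorphy uniting that clade.
Character 5: derived state 'yes' in Alpha, Gamma, and Zeta only — synapomorphy for {Alpha, Gamma, Zeta}.
Most parsimonious ingroup topology: ((Alpha,(Zeta,Gamma)),(Beta,Eta)).
Gamma and Zeta share a more recent common ancestor with each other than either does with Alpha, so Alpha is the least closely related of the three.

Alpha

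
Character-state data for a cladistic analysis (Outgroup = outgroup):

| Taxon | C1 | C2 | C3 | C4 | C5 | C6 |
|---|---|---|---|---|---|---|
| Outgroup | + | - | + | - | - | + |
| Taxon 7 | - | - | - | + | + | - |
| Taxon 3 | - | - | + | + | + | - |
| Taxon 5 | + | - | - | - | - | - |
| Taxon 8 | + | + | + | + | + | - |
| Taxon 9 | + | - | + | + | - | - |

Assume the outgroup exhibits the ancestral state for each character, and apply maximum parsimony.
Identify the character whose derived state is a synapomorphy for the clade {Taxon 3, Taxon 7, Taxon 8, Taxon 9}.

Character polarity is set by the outgroup: the derived state is whichever differs from the outgroup's state, so for C1, C3, C6 the derived state is '-', and for the remaining characters it is '+'.
C1: derived state '-' in Taxon 3 and Taxon 7 only — synapomorphy for {Taxon 3, Taxon 7}.
C2 (derived state '+') is unique to Taxon 8 (autapomorphy; uninformative for grouping).
C3 (state '-') occurs in Taxon 5 and Taxon 7 but conflicts with the nesting implied by the other characters — most parsimoniously interpreted as homoplasy.
C4 (derived state '+') is shared by Taxon 3, Taxon 7, Taxon 8, and Taxon 9 — a synapomorphy uniting that clade.
C5: derived state '+' in Taxon 3, Taxon 7, and Taxon 8 only — synapomorphy for {Taxon 3, Taxon 7, Taxon 8}.
All ingroup taxa share the derived state '-' for C6; it defines the ingroup but does not resolve relationships within it.
Most parsimonious ingroup topology: ((((Taxon 3,Taxon 7),Taxon 8),Taxon 9),Taxon 5).
The clade {Taxon 3, Taxon 7, Taxon 8, Taxon 9} is supported by C4: its derived state '+' occurs in exactly those taxa and in no other taxon (including the outgroup).

C4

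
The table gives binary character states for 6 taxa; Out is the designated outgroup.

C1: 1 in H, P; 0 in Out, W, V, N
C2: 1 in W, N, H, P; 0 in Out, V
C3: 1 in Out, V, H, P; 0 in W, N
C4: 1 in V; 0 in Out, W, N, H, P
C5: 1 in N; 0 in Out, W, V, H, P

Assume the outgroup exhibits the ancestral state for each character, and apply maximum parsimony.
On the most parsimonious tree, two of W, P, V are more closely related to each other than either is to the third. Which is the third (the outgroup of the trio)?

Character polarity is set by the outgroup: the derived state is whichever differs from the outgroup's state, so for C3 the derived state is '0', and for the remaining characters it is '1'.
C1: derived state '1' in H and P only — synapomorphy for {H, P}.
C2 (derived state '1') is shared by H, N, P, and W — a synapomorphy uniting that clade.
C3: derived state '0' in N and W only — synapomorphy for {N, W}.
C4 (derived state '1') is unique to V (autapomorphy; uninformative for grouping).
C5 (derived state '1') is unique to N (autapomorphy; uninformative for grouping).
Most parsimonious ingroup topology: (((W,N),(H,P)),V).
W and P share a more recent common ancestor with each other than either does with V, so V is the least closely related of the three.

V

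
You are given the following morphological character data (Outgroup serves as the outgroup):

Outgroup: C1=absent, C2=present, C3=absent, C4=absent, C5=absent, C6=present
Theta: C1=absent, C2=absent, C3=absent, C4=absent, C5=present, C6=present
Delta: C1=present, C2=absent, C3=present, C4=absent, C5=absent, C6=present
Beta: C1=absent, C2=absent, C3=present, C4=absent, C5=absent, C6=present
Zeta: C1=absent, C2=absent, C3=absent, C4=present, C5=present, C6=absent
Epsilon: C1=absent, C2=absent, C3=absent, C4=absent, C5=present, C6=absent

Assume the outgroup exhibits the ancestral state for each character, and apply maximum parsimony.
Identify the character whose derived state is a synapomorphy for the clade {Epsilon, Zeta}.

Character polarity is set by the outgroup: the derived state is whichever differs from the outgroup's state, so for C2, C6 the derived state is 'absent', and for the remaining characters it is 'present'.
C1 (derived state 'present') is unique to Delta (autapomorphy; uninformative for grouping).
C2 (derived state 'absent') is shared by all ingroup taxa — unites the whole ingroup.
C3: derived state 'present' in Beta and Delta only — synapomorphy for {Beta, Delta}.
C4: derived state 'present' in Zeta only — an autapomorphy, so it tells us nothing about relationships among taxa.
C5: derived state 'present' in Epsilon, Theta, and Zeta only — synapomorphy for {Epsilon, Theta, Zeta}.
C6 (derived state 'absent') is shared by Epsilon and Zeta — a synapomorphy uniting that clade.
Most parsimonious ingroup topology: ((Theta,(Zeta,Epsilon)),(Delta,Beta)).
The clade {Epsilon, Zeta} is supported by C6: its derived state 'absent' occurs in exactly those taxa and in no other taxon (including the outgroup).

C6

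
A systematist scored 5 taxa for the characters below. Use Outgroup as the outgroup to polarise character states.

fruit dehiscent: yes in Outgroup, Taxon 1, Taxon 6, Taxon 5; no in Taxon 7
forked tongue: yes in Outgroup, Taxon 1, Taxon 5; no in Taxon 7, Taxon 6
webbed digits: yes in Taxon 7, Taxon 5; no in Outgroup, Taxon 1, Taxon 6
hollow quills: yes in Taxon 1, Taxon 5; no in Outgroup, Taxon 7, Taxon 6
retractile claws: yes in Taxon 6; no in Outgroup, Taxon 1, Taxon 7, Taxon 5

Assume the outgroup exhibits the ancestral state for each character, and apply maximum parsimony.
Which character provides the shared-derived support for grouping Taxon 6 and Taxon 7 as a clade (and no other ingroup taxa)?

forked tongue

Character polarity is set by the outgroup: the derived state is whichever differs from the outgroup's state, so for fruit dehiscent, forked tongue the derived state is 'no', and for the remaining characters it is 'yes'.
fruit dehiscent: derived state 'no' in Taxon 7 only — an autapomorphy, so it tells us nothing about relationships among taxa.
Only Taxon 6 and Taxon 7 show the derived state 'no' for forked tongue, supporting them as a clade.
webbed digits (state 'yes') occurs in Taxon 5 and Taxon 7 but conflicts with the nesting implied by the other characters — most parsimoniously interpreted as homoplasy.
hollow quills (derived state 'yes') is shared by Taxon 1 and Taxon 5 — a synapomorphy uniting that clade.
retractile claws (derived state 'yes') is unique to Taxon 6 (autapomorphy; uninformative for grouping).
Most parsimonious ingroup topology: ((Taxon 1,Taxon 5),(Taxon 7,Taxon 6)).
The clade {Taxon 6, Taxon 7} is supported by forked tongue: its derived state 'no' occurs in exactly those taxa and in no other taxon (including the outgroup).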